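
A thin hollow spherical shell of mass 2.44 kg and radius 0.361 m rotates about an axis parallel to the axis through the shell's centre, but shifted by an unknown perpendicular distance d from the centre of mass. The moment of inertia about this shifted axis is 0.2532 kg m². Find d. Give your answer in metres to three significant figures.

About the centre-of-mass axis, I_cm = (2/3)MR² = (2/3)(2.44)(0.361)² = 0.21199 kg m².
Parallel axis theorem: I = I_cm + Md², so Md² = 0.2532 − 0.21199 = 0.041211 kg m².
d = √(0.041211 / 2.44) = 0.12996 m.

0.130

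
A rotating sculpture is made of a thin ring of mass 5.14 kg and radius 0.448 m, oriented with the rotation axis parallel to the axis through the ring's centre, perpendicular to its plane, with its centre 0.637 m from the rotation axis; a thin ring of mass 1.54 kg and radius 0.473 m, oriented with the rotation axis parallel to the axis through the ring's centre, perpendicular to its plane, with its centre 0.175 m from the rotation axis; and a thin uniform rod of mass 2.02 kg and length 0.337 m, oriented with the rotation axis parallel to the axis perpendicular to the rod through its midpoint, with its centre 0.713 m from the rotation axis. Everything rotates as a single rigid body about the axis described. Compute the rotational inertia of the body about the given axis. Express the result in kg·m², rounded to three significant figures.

4.55

Thin ring: I_cm = MR² = (5.14)(0.448)² = 1.0316 kg·m²; centre at d = 0.637 m, so the parallel axis theorem gives I = 1.0316 + (5.14)(0.637)² = 3.1173 kg·m².
Thin ring: I_cm = MR² = (1.54)(0.473)² = 0.34454 kg·m²; centre at d = 0.175 m, so the parallel axis theorem gives I = 0.34454 + (1.54)(0.175)² = 0.39171 kg·m².
Thin rod: I_cm = (1/12)ML² = (1/12)(2.02)(0.337)² = 0.019117 kg·m²; centre at d = 0.713 m, so the parallel axis theorem gives I = 0.019117 + (2.02)(0.713)² = 1.046 kg·m².
Total I = 3.1173 + 0.39171 + 1.046 = 4.555 kg·m².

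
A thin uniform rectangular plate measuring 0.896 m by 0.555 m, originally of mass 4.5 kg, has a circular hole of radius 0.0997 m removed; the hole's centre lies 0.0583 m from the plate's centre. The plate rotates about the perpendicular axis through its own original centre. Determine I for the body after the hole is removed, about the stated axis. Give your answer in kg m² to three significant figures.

Unpierced body about its centre: I₀ = (1/12)M(a²+b²) = (1/12)(4.5)[(0.896)² + (0.555)²] = 0.41657 kg m².
The removed disk has mass m = M·πr²/(ab) = (4.5)·π(0.0997)²/(0.896·0.555) = 0.28259 kg (same uniform areal density).
Its moment of inertia about the rotation axis (parallel-axis theorem): I_hole = (1/2)mr² + md² = (1/2)(0.28259)(0.0997)² + (0.28259)(0.0583)² = 0.0023649 kg m².
Treating the hole as negative mass, I = I₀ − I_hole = 0.41657 − 0.0023649 = 0.4142 kg m².

0.414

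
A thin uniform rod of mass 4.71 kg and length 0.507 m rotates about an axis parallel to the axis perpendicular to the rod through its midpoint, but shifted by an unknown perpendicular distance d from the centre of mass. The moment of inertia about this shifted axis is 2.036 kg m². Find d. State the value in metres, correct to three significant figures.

About the centre-of-mass axis, I_cm = (1/12)ML² = (1/12)(4.71)(0.507)² = 0.10089 kg m².
Parallel axis theorem: I = I_cm + Md², so Md² = 2.036 − 0.10089 = 1.9351 kg m².
d = √(1.9351 / 4.71) = 0.64098 m.

0.641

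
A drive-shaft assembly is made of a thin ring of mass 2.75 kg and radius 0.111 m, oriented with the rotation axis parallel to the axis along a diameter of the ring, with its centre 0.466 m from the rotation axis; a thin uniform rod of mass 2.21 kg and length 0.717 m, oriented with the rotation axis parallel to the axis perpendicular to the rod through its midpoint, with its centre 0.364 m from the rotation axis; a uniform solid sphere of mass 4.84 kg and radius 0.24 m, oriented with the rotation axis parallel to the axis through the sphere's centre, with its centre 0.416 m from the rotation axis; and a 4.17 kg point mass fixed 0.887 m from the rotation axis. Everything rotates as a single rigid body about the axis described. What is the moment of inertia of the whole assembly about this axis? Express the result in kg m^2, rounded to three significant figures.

Thin ring: I_cm = (1/2)MR² = (1/2)(2.75)(0.111)² = 0.016941 kg m^2; centre at d = 0.466 m, so I = I_cm + Md² gives I = 0.016941 + (2.75)(0.466)² = 0.61412 kg m^2.
Thin rod: I_cm = (1/12)ML² = (1/12)(2.21)(0.717)² = 0.094678 kg m^2; centre at d = 0.364 m, so I = I_cm + Md² gives I = 0.094678 + (2.21)(0.364)² = 0.38749 kg m^2.
Solid sphere: I_cm = (2/5)MR² = (2/5)(4.84)(0.24)² = 0.11151 kg m^2; centre at d = 0.416 m, so I = I_cm + Md² gives I = 0.11151 + (4.84)(0.416)² = 0.9491 kg m^2.
Point mass: I_cm = 0; centre at d = 0.887 m, so I = I_cm + Md² gives I = 0 + (4.17)(0.887)² = 3.2808 kg m^2.
Total I = 0.61412 + 0.38749 + 0.9491 + 3.2808 = 5.2315 kg m^2.

5.23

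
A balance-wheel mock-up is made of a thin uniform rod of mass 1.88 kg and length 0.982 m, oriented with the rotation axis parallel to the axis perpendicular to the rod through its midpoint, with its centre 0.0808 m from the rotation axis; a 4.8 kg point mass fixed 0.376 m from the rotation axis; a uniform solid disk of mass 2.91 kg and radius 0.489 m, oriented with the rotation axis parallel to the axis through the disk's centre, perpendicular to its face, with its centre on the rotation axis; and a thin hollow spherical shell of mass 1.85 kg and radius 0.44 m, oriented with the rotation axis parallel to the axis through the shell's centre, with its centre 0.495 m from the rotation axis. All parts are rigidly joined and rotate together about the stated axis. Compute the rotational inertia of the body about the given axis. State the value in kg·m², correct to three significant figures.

Thin rod: I_cm = (1/12)ML² = (1/12)(1.88)(0.982)² = 0.15108 kg·m²; centre at d = 0.0808 m, so I = I_cm + Md² gives I = 0.15108 + (1.88)(0.0808)² = 0.16335 kg·m².
Point mass: I_cm = 0; centre at d = 0.376 m, so I = I_cm + Md² gives I = 0 + (4.8)(0.376)² = 0.6786 kg·m².
Solid disk: I_cm = (1/2)MR² = (1/2)(2.91)(0.489)² = 0.34792 kg·m²; axis through the centre, so I = 0.34792 kg·m².
Spherical shell: I_cm = (2/3)MR² = (2/3)(1.85)(0.44)² = 0.23877 kg·m²; centre at d = 0.495 m, so I = I_cm + Md² gives I = 0.23877 + (1.85)(0.495)² = 0.69207 kg·m².
Total I = 0.16335 + 0.6786 + 0.34792 + 0.69207 = 1.8819 kg·m².

1.88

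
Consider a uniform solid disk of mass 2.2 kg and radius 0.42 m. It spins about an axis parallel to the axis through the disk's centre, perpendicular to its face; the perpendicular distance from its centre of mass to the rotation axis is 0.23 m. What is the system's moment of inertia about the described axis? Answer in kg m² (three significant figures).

0.310

I_cm = (1/2)MR² = (1/2)(2.2)(0.42)² = 0.19404 kg m²; centre at d = 0.23 m, so I = I_cm + Md² gives I = 0.19404 + (2.2)(0.23)² = 0.31042 kg m².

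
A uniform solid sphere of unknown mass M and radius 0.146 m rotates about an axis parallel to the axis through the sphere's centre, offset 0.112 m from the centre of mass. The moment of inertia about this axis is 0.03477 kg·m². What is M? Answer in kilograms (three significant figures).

I = I_cm + Md² = (2/5)MR² + Md² = M·[0.4·(0.146)² + (0.112)²] = M·0.02107.
So M = 0.03477 / 0.02107 = 1.6502 kg.

1.65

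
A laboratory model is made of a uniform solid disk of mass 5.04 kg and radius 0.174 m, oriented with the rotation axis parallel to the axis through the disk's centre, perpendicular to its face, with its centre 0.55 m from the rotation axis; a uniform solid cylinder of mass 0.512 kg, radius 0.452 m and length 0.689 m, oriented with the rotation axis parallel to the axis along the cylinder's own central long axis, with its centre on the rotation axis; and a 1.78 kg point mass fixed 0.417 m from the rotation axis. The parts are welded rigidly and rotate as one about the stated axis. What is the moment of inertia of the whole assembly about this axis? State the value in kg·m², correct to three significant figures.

Solid disk: I_cm = (1/2)MR² = (1/2)(5.04)(0.174)² = 0.076296 kg·m²; centre at d = 0.55 m, so I = I_cm + Md² gives I = 0.076296 + (5.04)(0.55)² = 1.6009 kg·m².
Solid cylinder: I_cm = (1/2)MR² = (1/2)(0.512)(0.452)² = 0.052302 kg·m²; axis through the centre, so I = 0.052302 kg·m².
Point mass: I_cm = 0; centre at d = 0.417 m, so I = I_cm + Md² gives I = 0 + (1.78)(0.417)² = 0.30952 kg·m².
Total I = 1.6009 + 0.052302 + 0.30952 = 1.9627 kg·m².

1.96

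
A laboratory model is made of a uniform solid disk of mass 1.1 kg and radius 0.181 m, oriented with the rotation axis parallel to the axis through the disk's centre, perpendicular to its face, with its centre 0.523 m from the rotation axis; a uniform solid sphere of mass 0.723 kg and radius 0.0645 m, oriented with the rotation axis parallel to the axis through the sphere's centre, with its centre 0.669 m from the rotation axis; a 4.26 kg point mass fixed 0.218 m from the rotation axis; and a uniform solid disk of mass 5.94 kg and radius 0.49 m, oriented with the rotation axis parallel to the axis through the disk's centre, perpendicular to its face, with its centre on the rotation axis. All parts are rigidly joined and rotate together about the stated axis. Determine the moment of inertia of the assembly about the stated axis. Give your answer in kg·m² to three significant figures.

Solid disk: I_cm = (1/2)MR² = (1/2)(1.1)(0.181)² = 0.018019 kg·m²; centre at d = 0.523 m, so I = I_cm + Md² gives I = 0.018019 + (1.1)(0.523)² = 0.3189 kg·m².
Solid sphere: I_cm = (2/5)MR² = (2/5)(0.723)(0.0645)² = 0.0012031 kg·m²; centre at d = 0.669 m, so I = I_cm + Md² gives I = 0.0012031 + (0.723)(0.669)² = 0.32479 kg·m².
Point mass: I_cm = 0; centre at d = 0.218 m, so I = I_cm + Md² gives I = 0 + (4.26)(0.218)² = 0.20245 kg·m².
Solid disk: I_cm = (1/2)MR² = (1/2)(5.94)(0.49)² = 0.7131 kg·m²; axis through the centre, so I = 0.7131 kg·m².
Total I = 0.3189 + 0.32479 + 0.20245 + 0.7131 = 1.5592 kg·m².

1.56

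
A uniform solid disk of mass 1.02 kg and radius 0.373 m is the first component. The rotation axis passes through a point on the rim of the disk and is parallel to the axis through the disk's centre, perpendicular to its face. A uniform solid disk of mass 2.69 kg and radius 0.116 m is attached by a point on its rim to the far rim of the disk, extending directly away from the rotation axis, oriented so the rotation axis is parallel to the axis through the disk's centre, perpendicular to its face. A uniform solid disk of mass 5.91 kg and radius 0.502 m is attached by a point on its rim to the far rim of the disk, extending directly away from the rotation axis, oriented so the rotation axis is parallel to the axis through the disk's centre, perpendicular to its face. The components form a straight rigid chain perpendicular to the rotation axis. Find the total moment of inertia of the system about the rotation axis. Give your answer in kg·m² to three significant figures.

Solid disk: I_cm = (1/2)MR² = (1/2)(1.02)(0.373)² = 0.070956 kg·m²; centre at d = 0.373 m, so the parallel axis theorem gives I = 0.070956 + (1.02)(0.373)² = 0.21287 kg·m².
Solid disk: I_cm = (1/2)MR² = (1/2)(2.69)(0.116)² = 0.018098 kg·m²; centre at d = 0.373 + 0.373 + 0.116 = 0.862 m, so the parallel axis theorem gives I = 0.018098 + (2.69)(0.862)² = 2.0169 kg·m².
Solid disk: I_cm = (1/2)MR² = (1/2)(5.91)(0.502)² = 0.74467 kg·m²; centre at d = 0.373 + 0.373 + 0.116 + 0.116 + 0.502 = 1.48 m, so the parallel axis theorem gives I = 0.74467 + (5.91)(1.48)² = 13.69 kg·m².
Total I = 0.21287 + 2.0169 + 13.69 = 15.92 kg·m².

15.9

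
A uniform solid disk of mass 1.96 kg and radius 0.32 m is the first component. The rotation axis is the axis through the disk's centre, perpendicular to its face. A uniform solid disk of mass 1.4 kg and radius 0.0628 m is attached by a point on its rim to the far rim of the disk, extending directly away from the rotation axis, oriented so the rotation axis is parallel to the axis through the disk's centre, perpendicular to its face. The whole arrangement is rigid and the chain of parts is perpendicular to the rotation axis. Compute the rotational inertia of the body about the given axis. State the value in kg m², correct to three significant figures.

0.308

Solid disk: I_cm = (1/2)MR² = (1/2)(1.96)(0.32)² = 0.10035 kg m²; axis through the centre, so I = 0.10035 kg m².
Solid disk: I_cm = (1/2)MR² = (1/2)(1.4)(0.0628)² = 0.0027607 kg m²; centre at d = 0.32 + 0.0628 = 0.3828 m, so the parallel axis theorem gives I = 0.0027607 + (1.4)(0.3828)² = 0.20791 kg m².
Total I = 0.10035 + 0.20791 = 0.30826 kg m².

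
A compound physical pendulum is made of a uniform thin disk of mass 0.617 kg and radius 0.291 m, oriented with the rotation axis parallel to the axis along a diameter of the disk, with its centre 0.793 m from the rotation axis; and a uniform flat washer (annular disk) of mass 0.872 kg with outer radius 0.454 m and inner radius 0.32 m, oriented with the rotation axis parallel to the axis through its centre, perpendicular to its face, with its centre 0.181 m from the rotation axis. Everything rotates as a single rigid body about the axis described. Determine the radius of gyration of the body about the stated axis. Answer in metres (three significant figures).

Thin disk: I_cm = (1/4)MR² = (1/4)(0.617)(0.291)² = 0.013062 kg m^2; centre at d = 0.793 m, so I = I_cm + Md² gives I = 0.013062 + (0.617)(0.793)² = 0.40106 kg m^2.
Annular disk: I_cm = (1/2)M(R²+r²) = (1/2)(0.872)[(0.454)² + (0.32)²] = 0.13451 kg m^2; centre at d = 0.181 m, so I = I_cm + Md² gives I = 0.13451 + (0.872)(0.181)² = 0.16308 kg m^2.
Total I = 0.56414 kg m^2; total mass M = 1.489 kg.
k = √(I/M) = √(0.56414/1.489) = 0.61553 m.

0.616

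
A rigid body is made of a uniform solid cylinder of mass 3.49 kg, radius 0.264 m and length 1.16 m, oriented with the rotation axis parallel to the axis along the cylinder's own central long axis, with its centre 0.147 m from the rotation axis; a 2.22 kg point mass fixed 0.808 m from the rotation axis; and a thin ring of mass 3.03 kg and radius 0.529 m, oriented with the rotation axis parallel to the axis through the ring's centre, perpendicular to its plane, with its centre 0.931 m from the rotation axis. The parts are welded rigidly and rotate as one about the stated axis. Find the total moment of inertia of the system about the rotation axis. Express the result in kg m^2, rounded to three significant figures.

5.12

Solid cylinder: I_cm = (1/2)MR² = (1/2)(3.49)(0.264)² = 0.12162 kg m^2; centre at d = 0.147 m, so I = I_cm + Md² gives I = 0.12162 + (3.49)(0.147)² = 0.19703 kg m^2.
Point mass: I_cm = 0; centre at d = 0.808 m, so I = I_cm + Md² gives I = 0 + (2.22)(0.808)² = 1.4494 kg m^2.
Thin ring: I_cm = MR² = (3.03)(0.529)² = 0.84792 kg m^2; centre at d = 0.931 m, so I = I_cm + Md² gives I = 0.84792 + (3.03)(0.931)² = 3.4742 kg m^2.
Total I = 0.19703 + 1.4494 + 3.4742 = 5.1206 kg m^2.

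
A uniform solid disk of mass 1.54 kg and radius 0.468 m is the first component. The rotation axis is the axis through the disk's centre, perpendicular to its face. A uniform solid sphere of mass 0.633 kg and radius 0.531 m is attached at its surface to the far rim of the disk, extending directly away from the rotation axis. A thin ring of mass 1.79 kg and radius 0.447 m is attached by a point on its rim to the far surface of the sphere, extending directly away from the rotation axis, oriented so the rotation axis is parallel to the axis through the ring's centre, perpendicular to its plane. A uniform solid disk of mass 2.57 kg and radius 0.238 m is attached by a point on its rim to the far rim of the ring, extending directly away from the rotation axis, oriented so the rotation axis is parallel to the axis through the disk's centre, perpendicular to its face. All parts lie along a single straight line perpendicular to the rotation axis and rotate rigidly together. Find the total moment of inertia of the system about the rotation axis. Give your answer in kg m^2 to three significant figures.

26.5

Solid disk: I_cm = (1/2)MR² = (1/2)(1.54)(0.468)² = 0.16865 kg m^2; axis through the centre, so I = 0.16865 kg m^2.
Solid sphere: I_cm = (2/5)MR² = (2/5)(0.633)(0.531)² = 0.071393 kg m^2; centre at d = 0.468 + 0.531 = 0.999 m, so I = I_cm + Md² gives I = 0.071393 + (0.633)(0.999)² = 0.70313 kg m^2.
Thin ring: I_cm = MR² = (1.79)(0.447)² = 0.35766 kg m^2; centre at d = 0.468 + 0.531 + 0.531 + 0.447 = 1.977 m, so I = I_cm + Md² gives I = 0.35766 + (1.79)(1.977)² = 7.3539 kg m^2.
Solid disk: I_cm = (1/2)MR² = (1/2)(2.57)(0.238)² = 0.072788 kg m^2; centre at d = 0.468 + 0.531 + 0.531 + 0.447 + 0.447 + 0.238 = 2.662 m, so I = I_cm + Md² gives I = 0.072788 + (2.57)(2.662)² = 18.284 kg m^2.
Total I = 0.16865 + 0.70313 + 7.3539 + 18.284 = 26.51 kg m^2.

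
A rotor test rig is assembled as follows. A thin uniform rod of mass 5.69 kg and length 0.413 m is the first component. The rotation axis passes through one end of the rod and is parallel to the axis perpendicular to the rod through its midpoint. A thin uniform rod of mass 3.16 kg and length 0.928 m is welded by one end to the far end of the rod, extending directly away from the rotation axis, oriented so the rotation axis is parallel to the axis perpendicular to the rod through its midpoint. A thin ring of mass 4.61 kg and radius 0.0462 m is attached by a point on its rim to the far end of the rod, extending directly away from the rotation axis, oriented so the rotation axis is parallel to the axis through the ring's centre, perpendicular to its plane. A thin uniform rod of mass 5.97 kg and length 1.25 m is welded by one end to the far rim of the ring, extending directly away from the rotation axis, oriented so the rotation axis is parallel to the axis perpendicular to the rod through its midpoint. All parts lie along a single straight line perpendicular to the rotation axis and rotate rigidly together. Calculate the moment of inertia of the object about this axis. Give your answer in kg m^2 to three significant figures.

Thin rod: I_cm = (1/12)ML² = (1/12)(5.69)(0.413)² = 0.080878 kg m^2; centre at d = 0.2065 m, so I = I_cm + Md² gives I = 0.080878 + (5.69)(0.2065)² = 0.32351 kg m^2.
Thin rod: I_cm = (1/12)ML² = (1/12)(3.16)(0.928)² = 0.22678 kg m^2; centre at d = 0.2065 + 0.2065 + 0.464 = 0.877 m, so I = I_cm + Md² gives I = 0.22678 + (3.16)(0.877)² = 2.6572 kg m^2.
Thin ring: I_cm = MR² = (4.61)(0.0462)² = 0.0098398 kg m^2; centre at d = 0.2065 + 0.2065 + 0.464 + 0.464 + 0.0462 = 1.3872 m, so I = I_cm + Md² gives I = 0.0098398 + (4.61)(1.3872)² = 8.881 kg m^2.
Thin rod: I_cm = (1/12)ML² = (1/12)(5.97)(1.25)² = 0.77734 kg m^2; centre at d = 0.2065 + 0.2065 + 0.464 + 0.464 + 0.0462 + 0.0462 + 0.625 = 2.0584 m, so I = I_cm + Md² gives I = 0.77734 + (5.97)(2.0584)² = 26.072 kg m^2.
Total I = 0.32351 + 2.6572 + 8.881 + 26.072 = 37.934 kg m^2.

37.9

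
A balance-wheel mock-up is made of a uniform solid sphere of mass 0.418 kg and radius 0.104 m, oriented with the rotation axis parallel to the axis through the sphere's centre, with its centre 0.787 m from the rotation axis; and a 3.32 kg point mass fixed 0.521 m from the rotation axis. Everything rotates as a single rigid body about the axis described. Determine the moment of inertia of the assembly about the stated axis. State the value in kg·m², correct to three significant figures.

Solid sphere: I_cm = (2/5)MR² = (2/5)(0.418)(0.104)² = 0.0018084 kg·m²; centre at d = 0.787 m, so the parallel axis theorem gives I = 0.0018084 + (0.418)(0.787)² = 0.2607 kg·m².
Point mass: I_cm = 0; centre at d = 0.521 m, so the parallel axis theorem gives I = 0 + (3.32)(0.521)² = 0.90118 kg·m².
Total I = 0.2607 + 0.90118 = 1.1619 kg·m².

1.16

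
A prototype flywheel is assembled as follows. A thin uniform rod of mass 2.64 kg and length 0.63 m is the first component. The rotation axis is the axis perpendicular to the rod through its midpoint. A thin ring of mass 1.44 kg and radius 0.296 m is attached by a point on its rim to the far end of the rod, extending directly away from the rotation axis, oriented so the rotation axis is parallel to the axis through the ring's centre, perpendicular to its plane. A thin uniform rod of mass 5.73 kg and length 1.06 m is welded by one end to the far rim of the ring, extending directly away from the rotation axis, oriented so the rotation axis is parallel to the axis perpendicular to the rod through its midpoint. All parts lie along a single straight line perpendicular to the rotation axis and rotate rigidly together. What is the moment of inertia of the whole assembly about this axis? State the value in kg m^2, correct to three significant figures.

Thin rod: I_cm = (1/12)ML² = (1/12)(2.64)(0.63)² = 0.087318 kg m^2; axis through the centre, so I = 0.087318 kg m^2.
Thin ring: I_cm = MR² = (1.44)(0.296)² = 0.12617 kg m^2; centre at d = 0.315 + 0.296 = 0.611 m, so the parallel axis theorem gives I = 0.12617 + (1.44)(0.611)² = 0.66375 kg m^2.
Thin rod: I_cm = (1/12)ML² = (1/12)(5.73)(1.06)² = 0.53652 kg m^2; centre at d = 0.315 + 0.296 + 0.296 + 0.53 = 1.437 m, so the parallel axis theorem gives I = 0.53652 + (5.73)(1.437)² = 12.369 kg m^2.
Total I = 0.087318 + 0.66375 + 12.369 = 13.12 kg m^2.

13.1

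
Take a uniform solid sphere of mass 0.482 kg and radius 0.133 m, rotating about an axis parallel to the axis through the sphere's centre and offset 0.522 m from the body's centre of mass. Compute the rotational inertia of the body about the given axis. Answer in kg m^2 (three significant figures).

I_cm = (2/5)MR² = (2/5)(0.482)(0.133)² = 0.0034104 kg m^2; centre at d = 0.522 m, so the parallel axis theorem gives I = 0.0034104 + (0.482)(0.522)² = 0.13475 kg m^2.

0.135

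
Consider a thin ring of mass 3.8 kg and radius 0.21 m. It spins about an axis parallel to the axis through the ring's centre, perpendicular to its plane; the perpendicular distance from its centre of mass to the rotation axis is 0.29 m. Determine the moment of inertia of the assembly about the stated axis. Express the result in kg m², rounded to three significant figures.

0.487

I_cm = MR² = (3.8)(0.21)² = 0.16758 kg m²; centre at d = 0.29 m, so the parallel axis theorem gives I = 0.16758 + (3.8)(0.29)² = 0.48716 kg m².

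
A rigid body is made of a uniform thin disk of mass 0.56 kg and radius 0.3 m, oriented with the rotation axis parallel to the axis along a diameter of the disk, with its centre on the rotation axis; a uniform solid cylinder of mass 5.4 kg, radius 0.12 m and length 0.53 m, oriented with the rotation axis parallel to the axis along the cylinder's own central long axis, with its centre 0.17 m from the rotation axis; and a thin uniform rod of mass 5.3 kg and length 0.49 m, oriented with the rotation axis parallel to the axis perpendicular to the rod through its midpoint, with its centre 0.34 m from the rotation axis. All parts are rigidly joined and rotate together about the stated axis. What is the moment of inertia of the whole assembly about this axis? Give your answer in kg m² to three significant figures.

Thin disk: I_cm = (1/4)MR² = (1/4)(0.56)(0.3)² = 0.0126 kg m²; axis through the centre, so I = 0.0126 kg m².
Solid cylinder: I_cm = (1/2)MR² = (1/2)(5.4)(0.12)² = 0.03888 kg m²; centre at d = 0.17 m, so I = I_cm + Md² gives I = 0.03888 + (5.4)(0.17)² = 0.19494 kg m².
Thin rod: I_cm = (1/12)ML² = (1/12)(5.3)(0.49)² = 0.10604 kg m²; centre at d = 0.34 m, so I = I_cm + Md² gives I = 0.10604 + (5.3)(0.34)² = 0.71872 kg m².
Total I = 0.0126 + 0.19494 + 0.71872 = 0.92626 kg m².

0.926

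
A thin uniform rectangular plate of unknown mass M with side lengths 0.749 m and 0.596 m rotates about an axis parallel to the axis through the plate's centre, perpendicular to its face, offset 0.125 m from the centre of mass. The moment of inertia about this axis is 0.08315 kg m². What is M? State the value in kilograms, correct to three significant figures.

0.904

I = I_cm + Md² = (1/12)M(a²+b²) + Md² = M·[0.0833333·[(0.749)² + (0.596)²] + (0.125)²] = M·0.091976.
So M = 0.08315 / 0.091976 = 0.90404 kg.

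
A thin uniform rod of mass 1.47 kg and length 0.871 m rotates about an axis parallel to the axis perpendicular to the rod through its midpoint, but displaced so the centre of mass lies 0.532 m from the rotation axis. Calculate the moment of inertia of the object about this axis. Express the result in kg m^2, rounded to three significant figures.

I_cm = (1/12)ML² = (1/12)(1.47)(0.871)² = 0.092934 kg m^2; centre at d = 0.532 m, so I = I_cm + Md² gives I = 0.092934 + (1.47)(0.532)² = 0.50898 kg m^2.

0.509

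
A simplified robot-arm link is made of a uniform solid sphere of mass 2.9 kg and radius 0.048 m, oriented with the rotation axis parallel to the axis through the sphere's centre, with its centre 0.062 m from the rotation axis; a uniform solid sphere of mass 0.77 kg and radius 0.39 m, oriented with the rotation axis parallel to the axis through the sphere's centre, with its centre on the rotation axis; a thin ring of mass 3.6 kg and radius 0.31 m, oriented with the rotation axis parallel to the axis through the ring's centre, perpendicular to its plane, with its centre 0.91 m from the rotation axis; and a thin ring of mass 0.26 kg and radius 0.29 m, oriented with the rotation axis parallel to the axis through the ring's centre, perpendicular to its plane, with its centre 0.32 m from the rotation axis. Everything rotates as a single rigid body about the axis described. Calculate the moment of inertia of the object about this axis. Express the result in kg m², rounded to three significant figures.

Solid sphere: I_cm = (2/5)MR² = (2/5)(2.9)(0.048)² = 0.0026726 kg m²; centre at d = 0.062 m, so I = I_cm + Md² gives I = 0.0026726 + (2.9)(0.062)² = 0.01382 kg m².
Solid sphere: I_cm = (2/5)MR² = (2/5)(0.77)(0.39)² = 0.046847 kg m²; axis through the centre, so I = 0.046847 kg m².
Thin ring: I_cm = MR² = (3.6)(0.31)² = 0.34596 kg m²; centre at d = 0.91 m, so I = I_cm + Md² gives I = 0.34596 + (3.6)(0.91)² = 3.3271 kg m².
Thin ring: I_cm = MR² = (0.26)(0.29)² = 0.021866 kg m²; centre at d = 0.32 m, so I = I_cm + Md² gives I = 0.021866 + (0.26)(0.32)² = 0.04849 kg m².
Total I = 0.01382 + 0.046847 + 3.3271 + 0.04849 = 3.4363 kg m².

3.44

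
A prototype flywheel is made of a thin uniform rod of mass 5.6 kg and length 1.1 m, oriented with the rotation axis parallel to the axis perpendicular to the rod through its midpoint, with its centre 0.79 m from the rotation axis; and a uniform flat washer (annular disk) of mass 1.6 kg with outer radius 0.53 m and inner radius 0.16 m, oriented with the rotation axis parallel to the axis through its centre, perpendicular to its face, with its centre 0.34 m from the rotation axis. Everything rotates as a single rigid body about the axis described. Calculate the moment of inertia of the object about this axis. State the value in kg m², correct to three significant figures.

Thin rod: I_cm = (1/12)ML² = (1/12)(5.6)(1.1)² = 0.56467 kg m²; centre at d = 0.79 m, so I = I_cm + Md² gives I = 0.56467 + (5.6)(0.79)² = 4.0596 kg m².
Annular disk: I_cm = (1/2)M(R²+r²) = (1/2)(1.6)[(0.53)² + (0.16)²] = 0.2452 kg m²; centre at d = 0.34 m, so I = I_cm + Md² gives I = 0.2452 + (1.6)(0.34)² = 0.43016 kg m².
Total I = 4.0596 + 0.43016 = 4.4898 kg m².

4.49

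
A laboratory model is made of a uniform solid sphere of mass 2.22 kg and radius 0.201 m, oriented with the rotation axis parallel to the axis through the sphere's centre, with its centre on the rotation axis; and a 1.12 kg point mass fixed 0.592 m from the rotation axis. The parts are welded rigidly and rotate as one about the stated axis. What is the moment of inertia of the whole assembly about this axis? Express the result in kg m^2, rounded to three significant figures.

Solid sphere: I_cm = (2/5)MR² = (2/5)(2.22)(0.201)² = 0.035876 kg m^2; axis through the centre, so I = 0.035876 kg m^2.
Point mass: I_cm = 0; centre at d = 0.592 m, so the parallel axis theorem gives I = 0 + (1.12)(0.592)² = 0.39252 kg m^2.
Total I = 0.035876 + 0.39252 = 0.4284 kg m^2.

0.428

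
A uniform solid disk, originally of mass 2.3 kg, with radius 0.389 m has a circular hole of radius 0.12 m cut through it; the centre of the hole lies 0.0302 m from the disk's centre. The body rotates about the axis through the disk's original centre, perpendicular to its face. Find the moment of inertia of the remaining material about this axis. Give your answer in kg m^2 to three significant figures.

0.172

Unpierced body about its centre: I₀ = (1/2)MR² = (1/2)(2.3)(0.389)² = 0.17402 kg m^2.
The removed disk has mass m = M·(r/R)² = (2.3)(0.12/0.389)² = 0.21887 kg (same uniform areal density).
Its moment of inertia about the rotation axis (parallel-axis theorem): I_hole = (1/2)mr² + md² = (1/2)(0.21887)(0.12)² + (0.21887)(0.0302)² = 0.0017755 kg m^2.
Treating the hole as negative mass, I = I₀ − I_hole = 0.17402 − 0.0017755 = 0.17224 kg m^2.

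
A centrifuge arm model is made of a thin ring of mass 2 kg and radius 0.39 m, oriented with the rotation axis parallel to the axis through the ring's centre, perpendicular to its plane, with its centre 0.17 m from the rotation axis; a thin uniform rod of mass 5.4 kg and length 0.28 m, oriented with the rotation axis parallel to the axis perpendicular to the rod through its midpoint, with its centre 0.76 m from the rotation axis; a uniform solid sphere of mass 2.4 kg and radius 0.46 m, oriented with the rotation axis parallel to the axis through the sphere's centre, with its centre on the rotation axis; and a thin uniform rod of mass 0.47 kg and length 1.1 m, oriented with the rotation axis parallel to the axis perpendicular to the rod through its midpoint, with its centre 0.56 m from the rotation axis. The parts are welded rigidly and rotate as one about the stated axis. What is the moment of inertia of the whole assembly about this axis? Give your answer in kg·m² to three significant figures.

3.91

Thin ring: I_cm = MR² = (2)(0.39)² = 0.3042 kg·m²; centre at d = 0.17 m, so the parallel axis theorem gives I = 0.3042 + (2)(0.17)² = 0.362 kg·m².
Thin rod: I_cm = (1/12)ML² = (1/12)(5.4)(0.28)² = 0.03528 kg·m²; centre at d = 0.76 m, so the parallel axis theorem gives I = 0.03528 + (5.4)(0.76)² = 3.1543 kg·m².
Solid sphere: I_cm = (2/5)MR² = (2/5)(2.4)(0.46)² = 0.20314 kg·m²; axis through the centre, so I = 0.20314 kg·m².
Thin rod: I_cm = (1/12)ML² = (1/12)(0.47)(1.1)² = 0.047392 kg·m²; centre at d = 0.56 m, so the parallel axis theorem gives I = 0.047392 + (0.47)(0.56)² = 0.19478 kg·m².
Total I = 0.362 + 3.1543 + 0.20314 + 0.19478 = 3.9142 kg·m².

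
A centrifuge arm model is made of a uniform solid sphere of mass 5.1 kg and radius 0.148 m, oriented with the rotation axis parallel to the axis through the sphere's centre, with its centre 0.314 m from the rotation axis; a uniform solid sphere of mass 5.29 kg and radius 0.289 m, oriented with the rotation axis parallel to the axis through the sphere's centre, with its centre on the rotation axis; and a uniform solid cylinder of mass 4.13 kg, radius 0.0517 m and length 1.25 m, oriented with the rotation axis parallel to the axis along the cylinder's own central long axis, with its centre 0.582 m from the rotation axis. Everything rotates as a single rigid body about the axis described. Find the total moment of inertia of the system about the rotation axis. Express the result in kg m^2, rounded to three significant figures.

2.13

Solid sphere: I_cm = (2/5)MR² = (2/5)(5.1)(0.148)² = 0.044684 kg m^2; centre at d = 0.314 m, so the parallel axis theorem gives I = 0.044684 + (5.1)(0.314)² = 0.54752 kg m^2.
Solid sphere: I_cm = (2/5)MR² = (2/5)(5.29)(0.289)² = 0.17673 kg m^2; axis through the centre, so I = 0.17673 kg m^2.
Solid cylinder: I_cm = (1/2)MR² = (1/2)(4.13)(0.0517)² = 0.0055195 kg m^2; centre at d = 0.582 m, so the parallel axis theorem gives I = 0.0055195 + (4.13)(0.582)² = 1.4044 kg m^2.
Total I = 0.54752 + 0.17673 + 1.4044 = 2.1287 kg m^2.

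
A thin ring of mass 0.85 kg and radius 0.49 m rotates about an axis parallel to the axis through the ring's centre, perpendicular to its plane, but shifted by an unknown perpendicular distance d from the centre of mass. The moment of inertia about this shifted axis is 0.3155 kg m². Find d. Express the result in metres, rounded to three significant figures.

About the centre-of-mass axis, I_cm = MR² = (0.85)(0.49)² = 0.20408 kg m².
Parallel axis theorem: I = I_cm + Md², so Md² = 0.3155 − 0.20408 = 0.11142 kg m².
d = √(0.11142 / 0.85) = 0.36204 m.

0.362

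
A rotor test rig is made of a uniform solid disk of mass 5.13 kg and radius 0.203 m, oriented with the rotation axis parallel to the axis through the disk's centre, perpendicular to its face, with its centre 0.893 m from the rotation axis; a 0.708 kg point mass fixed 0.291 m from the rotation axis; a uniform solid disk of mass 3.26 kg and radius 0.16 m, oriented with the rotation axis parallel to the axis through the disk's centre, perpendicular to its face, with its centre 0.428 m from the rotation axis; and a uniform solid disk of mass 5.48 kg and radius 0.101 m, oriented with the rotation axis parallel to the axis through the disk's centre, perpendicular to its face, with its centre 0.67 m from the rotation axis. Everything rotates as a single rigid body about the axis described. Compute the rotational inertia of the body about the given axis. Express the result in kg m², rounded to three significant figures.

Solid disk: I_cm = (1/2)MR² = (1/2)(5.13)(0.203)² = 0.1057 kg m²; centre at d = 0.893 m, so I = I_cm + Md² gives I = 0.1057 + (5.13)(0.893)² = 4.1966 kg m².
Point mass: I_cm = 0; centre at d = 0.291 m, so I = I_cm + Md² gives I = 0 + (0.708)(0.291)² = 0.059954 kg m².
Solid disk: I_cm = (1/2)MR² = (1/2)(3.26)(0.16)² = 0.041728 kg m²; centre at d = 0.428 m, so I = I_cm + Md² gives I = 0.041728 + (3.26)(0.428)² = 0.63891 kg m².
Solid disk: I_cm = (1/2)MR² = (1/2)(5.48)(0.101)² = 0.027951 kg m²; centre at d = 0.67 m, so I = I_cm + Md² gives I = 0.027951 + (5.48)(0.67)² = 2.4879 kg m².
Total I = 4.1966 + 0.059954 + 0.63891 + 2.4879 = 7.3834 kg m².

7.38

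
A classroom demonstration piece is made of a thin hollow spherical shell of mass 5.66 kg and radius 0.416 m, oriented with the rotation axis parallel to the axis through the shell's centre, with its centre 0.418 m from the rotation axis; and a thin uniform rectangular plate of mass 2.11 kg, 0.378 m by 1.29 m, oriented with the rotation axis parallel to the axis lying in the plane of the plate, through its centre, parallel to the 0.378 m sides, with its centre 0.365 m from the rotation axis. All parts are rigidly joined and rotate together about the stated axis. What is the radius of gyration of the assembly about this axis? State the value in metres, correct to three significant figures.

Spherical shell: I_cm = (2/3)MR² = (2/3)(5.66)(0.416)² = 0.653 kg m²; centre at d = 0.418 m, so I = I_cm + Md² gives I = 0.653 + (5.66)(0.418)² = 1.6419 kg m².
Rectangular plate: I_cm = (1/12)Mb² = (1/12)(2.11)(1.29)² = 0.2926 kg m²; centre at d = 0.365 m, so I = I_cm + Md² gives I = 0.2926 + (2.11)(0.365)² = 0.57371 kg m².
Total I = 2.2156 kg m²; total mass M = 7.77 kg.
k = √(I/M) = √(2.2156/7.77) = 0.534 m.

0.534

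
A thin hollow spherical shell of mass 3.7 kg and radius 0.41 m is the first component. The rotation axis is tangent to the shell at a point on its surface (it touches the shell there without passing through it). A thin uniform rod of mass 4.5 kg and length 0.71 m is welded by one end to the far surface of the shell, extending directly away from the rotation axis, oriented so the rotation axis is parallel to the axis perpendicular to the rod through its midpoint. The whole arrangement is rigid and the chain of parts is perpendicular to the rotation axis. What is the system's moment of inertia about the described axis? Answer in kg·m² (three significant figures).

7.44

Spherical shell: I_cm = (2/3)MR² = (2/3)(3.7)(0.41)² = 0.41465 kg·m²; centre at d = 0.41 m, so I = I_cm + Md² gives I = 0.41465 + (3.7)(0.41)² = 1.0366 kg·m².
Thin rod: I_cm = (1/12)ML² = (1/12)(4.5)(0.71)² = 0.18904 kg·m²; centre at d = 0.41 + 0.41 + 0.355 = 1.175 m, so I = I_cm + Md² gives I = 0.18904 + (4.5)(1.175)² = 6.4018 kg·m².
Total I = 1.0366 + 6.4018 = 7.4385 kg·m².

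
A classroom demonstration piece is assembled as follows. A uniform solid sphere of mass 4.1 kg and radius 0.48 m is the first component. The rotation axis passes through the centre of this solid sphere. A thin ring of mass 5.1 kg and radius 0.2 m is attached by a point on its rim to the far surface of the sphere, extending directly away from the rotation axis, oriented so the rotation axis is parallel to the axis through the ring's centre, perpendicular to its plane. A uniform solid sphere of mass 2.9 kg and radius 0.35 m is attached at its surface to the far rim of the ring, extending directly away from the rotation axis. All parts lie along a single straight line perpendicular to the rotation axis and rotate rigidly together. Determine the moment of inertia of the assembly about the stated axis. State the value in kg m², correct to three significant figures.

Solid sphere: I_cm = (2/5)MR² = (2/5)(4.1)(0.48)² = 0.37786 kg m²; axis through the centre, so I = 0.37786 kg m².
Thin ring: I_cm = MR² = (5.1)(0.2)² = 0.204 kg m²; centre at d = 0.48 + 0.2 = 0.68 m, so the parallel axis theorem gives I = 0.204 + (5.1)(0.68)² = 2.5622 kg m².
Solid sphere: I_cm = (2/5)MR² = (2/5)(2.9)(0.35)² = 0.1421 kg m²; centre at d = 0.48 + 0.2 + 0.2 + 0.35 = 1.23 m, so the parallel axis theorem gives I = 0.1421 + (2.9)(1.23)² = 4.5295 kg m².
Total I = 0.37786 + 2.5622 + 4.5295 = 7.4696 kg m².

7.47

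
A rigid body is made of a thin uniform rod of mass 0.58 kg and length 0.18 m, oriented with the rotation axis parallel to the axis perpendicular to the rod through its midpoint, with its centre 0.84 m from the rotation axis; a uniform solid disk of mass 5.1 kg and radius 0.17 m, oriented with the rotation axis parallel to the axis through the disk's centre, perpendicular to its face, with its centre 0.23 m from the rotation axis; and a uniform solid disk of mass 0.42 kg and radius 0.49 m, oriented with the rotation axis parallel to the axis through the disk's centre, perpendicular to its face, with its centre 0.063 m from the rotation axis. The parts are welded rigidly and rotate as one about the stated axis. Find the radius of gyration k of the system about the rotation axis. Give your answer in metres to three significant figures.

0.364

Thin rod: I_cm = (1/12)ML² = (1/12)(0.58)(0.18)² = 0.001566 kg m^2; centre at d = 0.84 m, so the parallel axis theorem gives I = 0.001566 + (0.58)(0.84)² = 0.41081 kg m^2.
Solid disk: I_cm = (1/2)MR² = (1/2)(5.1)(0.17)² = 0.073695 kg m^2; centre at d = 0.23 m, so the parallel axis theorem gives I = 0.073695 + (5.1)(0.23)² = 0.34348 kg m^2.
Solid disk: I_cm = (1/2)MR² = (1/2)(0.42)(0.49)² = 0.050421 kg m^2; centre at d = 0.063 m, so the parallel axis theorem gives I = 0.050421 + (0.42)(0.063)² = 0.052088 kg m^2.
Total I = 0.80639 kg m^2; total mass M = 6.1 kg.
k = √(I/M) = √(0.80639/6.1) = 0.36359 m.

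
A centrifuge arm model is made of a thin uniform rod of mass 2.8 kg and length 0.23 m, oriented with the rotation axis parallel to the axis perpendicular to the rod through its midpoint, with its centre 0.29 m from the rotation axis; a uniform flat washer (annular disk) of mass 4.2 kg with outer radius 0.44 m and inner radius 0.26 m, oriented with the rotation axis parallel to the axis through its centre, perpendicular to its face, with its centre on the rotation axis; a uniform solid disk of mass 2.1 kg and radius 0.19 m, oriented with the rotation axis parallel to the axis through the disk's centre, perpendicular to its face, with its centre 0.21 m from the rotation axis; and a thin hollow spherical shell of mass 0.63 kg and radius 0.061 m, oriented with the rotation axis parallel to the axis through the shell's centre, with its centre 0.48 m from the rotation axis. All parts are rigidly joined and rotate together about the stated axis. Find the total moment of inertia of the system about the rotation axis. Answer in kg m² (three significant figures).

1.07

Thin rod: I_cm = (1/12)ML² = (1/12)(2.8)(0.23)² = 0.012343 kg m²; centre at d = 0.29 m, so I = I_cm + Md² gives I = 0.012343 + (2.8)(0.29)² = 0.24782 kg m².
Annular disk: I_cm = (1/2)M(R²+r²) = (1/2)(4.2)[(0.44)² + (0.26)²] = 0.54852 kg m²; axis through the centre, so I = 0.54852 kg m².
Solid disk: I_cm = (1/2)MR² = (1/2)(2.1)(0.19)² = 0.037905 kg m²; centre at d = 0.21 m, so I = I_cm + Md² gives I = 0.037905 + (2.1)(0.21)² = 0.13051 kg m².
Spherical shell: I_cm = (2/3)MR² = (2/3)(0.63)(0.061)² = 0.0015628 kg m²; centre at d = 0.48 m, so I = I_cm + Md² gives I = 0.0015628 + (0.63)(0.48)² = 0.14671 kg m².
Total I = 0.24782 + 0.54852 + 0.13051 + 0.14671 = 1.0736 kg m².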